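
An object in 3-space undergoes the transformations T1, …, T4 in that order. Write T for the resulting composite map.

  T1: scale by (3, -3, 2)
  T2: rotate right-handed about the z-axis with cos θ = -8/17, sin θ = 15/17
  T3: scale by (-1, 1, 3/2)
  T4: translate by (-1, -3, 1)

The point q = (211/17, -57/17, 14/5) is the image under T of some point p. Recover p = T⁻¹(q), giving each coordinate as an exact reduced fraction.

p = (2, -4, 3/5)

T1 = [3 0 0 0; 0 -3 0 0; 0 0 2 0; 0 0 0 1]
T2·T1 = [-24/17 45/17 0 0; 45/17 24/17 0 0; 0 0 2 0; 0 0 0 1]
T3·…·T1 = [24/17 -45/17 0 0; 45/17 24/17 0 0; 0 0 3 0; 0 0 0 1]
T4·…·T1 = [24/17 -45/17 0 -1; 45/17 24/17 0 -3; 0 0 3 1; 0 0 0 1]
det M = 27; M⁻¹ = [8/51 5/17 0 53/51; -5/17 8/51 0 3/17; 0 0 1/3 -1/3; 0 0 0 1]
M⁻¹ · (211/17, -57/17, 14/5)ᵀ = (2, -4, 3/5)ᵀ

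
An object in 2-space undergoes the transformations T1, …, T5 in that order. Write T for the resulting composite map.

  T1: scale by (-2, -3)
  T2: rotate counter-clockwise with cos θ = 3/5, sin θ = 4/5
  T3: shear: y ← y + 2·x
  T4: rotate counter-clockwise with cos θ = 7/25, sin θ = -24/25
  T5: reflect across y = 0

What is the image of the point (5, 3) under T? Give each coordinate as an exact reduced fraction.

T(p) = (-1278/125, 529/125)

T1 scale by (-2, -3): (5, 3) → (-10, -9)
T2 rotate counter-clockwise with cos θ = 3/5, sin θ = 4/5: (-10, -9) → (6/5, -67/5)
T3 shear: y ← y + 2·x: (6/5, -67/5) → (6/5, -11)
T4 rotate counter-clockwise with cos θ = 7/25, sin θ = -24/25: (6/5, -11) → (-1278/125, -529/125)
T5 reflect across y = 0: (-1278/125, -529/125) → (-1278/125, 529/125)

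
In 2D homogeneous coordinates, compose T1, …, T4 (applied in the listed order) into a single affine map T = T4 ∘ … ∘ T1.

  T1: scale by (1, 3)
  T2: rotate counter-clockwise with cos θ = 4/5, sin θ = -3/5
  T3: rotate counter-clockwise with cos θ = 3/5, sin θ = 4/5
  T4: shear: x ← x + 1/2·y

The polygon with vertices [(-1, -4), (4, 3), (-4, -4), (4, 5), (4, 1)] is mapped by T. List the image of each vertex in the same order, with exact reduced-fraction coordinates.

T1 scale by (1, 3): (-1, -4) → (-1, -12); (4, 3) → (4, 9); (-4, -4) → (-4, -12); (4, 5) → (4, 15); (4, 1) → (4, 3)
T2 rotate counter-clockwise with cos θ = 4/5, sin θ = -3/5: (-1, -12) → (-8, -9); (4, 9) → (43/5, 24/5); (-4, -12) → (-52/5, -36/5); (4, 15) → (61/5, 48/5); (4, 3) → (5, 0)
T3 rotate counter-clockwise with cos θ = 3/5, sin θ = 4/5: (-8, -9) → (12/5, -59/5); (43/5, 24/5) → (33/25, 244/25); (-52/5, -36/5) → (-12/25, -316/25); (61/5, 48/5) → (-9/25, 388/25); (5, 0) → (3, 4)
T4 shear: x ← x + 1/2·y: (12/5, -59/5) → (-7/2, -59/5); (33/25, 244/25) → (31/5, 244/25); (-12/25, -316/25) → (-34/5, -316/25); (-9/25, 388/25) → (37/5, 388/25); (3, 4) → (5, 4)

image vertices: (-7/2, -59/5), (31/5, 244/25), (-34/5, -316/25), (37/5, 388/25), (5, 4)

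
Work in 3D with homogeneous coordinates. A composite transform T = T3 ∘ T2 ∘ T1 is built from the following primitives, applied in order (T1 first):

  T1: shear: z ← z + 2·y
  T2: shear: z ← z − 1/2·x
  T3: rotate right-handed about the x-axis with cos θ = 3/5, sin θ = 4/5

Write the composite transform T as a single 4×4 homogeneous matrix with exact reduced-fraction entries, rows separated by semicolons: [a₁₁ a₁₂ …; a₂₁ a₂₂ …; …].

T1 = [1 0 0 0; 0 1 0 0; 0 2 1 0; 0 0 0 1]
T2·T1 = [1 0 0 0; 0 1 0 0; -1/2 2 1 0; 0 0 0 1]
T3·…·T1 = [1 0 0 0; 2/5 -1 -4/5 0; -3/10 2 3/5 0; 0 0 0 1]

T = [1 0 0 0; 2/5 -1 -4/5 0; -3/10 2 3/5 0; 0 0 0 1]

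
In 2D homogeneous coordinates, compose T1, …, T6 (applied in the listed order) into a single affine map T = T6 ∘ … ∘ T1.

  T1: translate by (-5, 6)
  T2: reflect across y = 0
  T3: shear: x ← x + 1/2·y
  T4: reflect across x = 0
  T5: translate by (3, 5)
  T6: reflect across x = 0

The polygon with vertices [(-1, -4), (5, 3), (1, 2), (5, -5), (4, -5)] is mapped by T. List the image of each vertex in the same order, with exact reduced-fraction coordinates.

image vertices: (-10, 3), (-15/2, -4), (-11, -3), (-7/2, 4), (-9/2, 4)

T1 translate by (-5, 6): (-1, -4) → (-6, 2); (5, 3) → (0, 9); (1, 2) → (-4, 8); (5, -5) → (0, 1); (4, -5) → (-1, 1)
T2 reflect across y = 0: (-6, 2) → (-6, -2); (0, 9) → (0, -9); (-4, 8) → (-4, -8); (0, 1) → (0, -1); (-1, 1) → (-1, -1)
T3 shear: x ← x + 1/2·y: (-6, -2) → (-7, -2); (0, -9) → (-9/2, -9); (-4, -8) → (-8, -8); (0, -1) → (-1/2, -1); (-1, -1) → (-3/2, -1)
T4 reflect across x = 0: (-7, -2) → (7, -2); (-9/2, -9) → (9/2, -9); (-8, -8) → (8, -8); (-1/2, -1) → (1/2, -1); (-3/2, -1) → (3/2, -1)
T5 translate by (3, 5): (7, -2) → (10, 3); (9/2, -9) → (15/2, -4); (8, -8) → (11, -3); (1/2, -1) → (7/2, 4); (3/2, -1) → (9/2, 4)
T6 reflect across x = 0: (10, 3) → (-10, 3); (15/2, -4) → (-15/2, -4); (11, -3) → (-11, -3); (7/2, 4) → (-7/2, 4); (9/2, 4) → (-9/2, 4)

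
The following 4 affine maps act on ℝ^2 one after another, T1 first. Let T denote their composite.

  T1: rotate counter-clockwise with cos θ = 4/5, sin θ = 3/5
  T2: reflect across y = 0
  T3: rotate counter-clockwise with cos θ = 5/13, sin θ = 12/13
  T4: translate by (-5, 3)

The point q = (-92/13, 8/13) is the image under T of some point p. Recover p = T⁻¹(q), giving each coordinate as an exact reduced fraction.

p = (-3, 1)

T1 = [4/5 -3/5 0; 3/5 4/5 0; 0 0 1]
T2·T1 = [4/5 -3/5 0; -3/5 -4/5 0; 0 0 1]
T3·…·T1 = [56/65 33/65 0; 33/65 -56/65 0; 0 0 1]
T4·…·T1 = [56/65 33/65 -5; 33/65 -56/65 3; 0 0 1]
det M = -1; M⁻¹ = [56/65 33/65 181/65; 33/65 -56/65 333/65; 0 0 1]
M⁻¹ · (-92/13, 8/13)ᵀ = (-3, 1)ᵀ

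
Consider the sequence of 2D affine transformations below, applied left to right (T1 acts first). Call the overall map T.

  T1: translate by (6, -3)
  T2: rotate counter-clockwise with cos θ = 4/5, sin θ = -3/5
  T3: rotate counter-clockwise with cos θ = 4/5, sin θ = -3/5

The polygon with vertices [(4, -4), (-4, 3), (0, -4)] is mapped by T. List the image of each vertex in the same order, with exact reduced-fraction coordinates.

image vertices: (-98/25, -289/25), (14/25, -48/25), (-126/25, -193/25)

T1 translate by (6, -3): (4, -4) → (10, -7); (-4, 3) → (2, 0); (0, -4) → (6, -7)
T2 rotate counter-clockwise with cos θ = 4/5, sin θ = -3/5: (10, -7) → (19/5, -58/5); (2, 0) → (8/5, -6/5); (6, -7) → (3/5, -46/5)
T3 rotate counter-clockwise with cos θ = 4/5, sin θ = -3/5: (19/5, -58/5) → (-98/25, -289/25); (8/5, -6/5) → (14/25, -48/25); (3/5, -46/5) → (-126/25, -193/25)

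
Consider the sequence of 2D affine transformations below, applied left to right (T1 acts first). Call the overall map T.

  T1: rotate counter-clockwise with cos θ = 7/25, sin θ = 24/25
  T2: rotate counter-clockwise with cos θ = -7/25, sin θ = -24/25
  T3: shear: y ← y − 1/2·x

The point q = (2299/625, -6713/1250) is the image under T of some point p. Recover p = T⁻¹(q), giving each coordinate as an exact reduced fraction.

p = (5, -1)

T1 = [7/25 -24/25 0; 24/25 7/25 0; 0 0 1]
T2·T1 = [527/625 336/625 0; -336/625 527/625 0; 0 0 1]
T3·…·T1 = [527/625 336/625 0; -1199/1250 359/625 0; 0 0 1]
det M = 1; M⁻¹ = [359/625 -336/625 0; 1199/1250 527/625 0; 0 0 1]
M⁻¹ · (2299/625, -6713/1250)ᵀ = (5, -1)ᵀ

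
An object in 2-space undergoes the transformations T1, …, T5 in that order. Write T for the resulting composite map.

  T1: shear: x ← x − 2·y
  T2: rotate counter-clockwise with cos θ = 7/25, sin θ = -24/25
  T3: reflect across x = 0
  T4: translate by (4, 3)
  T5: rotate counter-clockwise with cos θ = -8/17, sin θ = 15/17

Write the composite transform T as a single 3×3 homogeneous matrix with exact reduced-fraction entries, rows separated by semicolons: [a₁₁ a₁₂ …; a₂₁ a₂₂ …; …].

T = [416/425 -149/85 -77/17; 87/425 -118/85 36/17; 0 0 1]

T1 = [1 -2 0; 0 1 0; 0 0 1]
T2·T1 = [7/25 2/5 0; -24/25 11/5 0; 0 0 1]
T3·…·T1 = [-7/25 -2/5 0; -24/25 11/5 0; 0 0 1]
T4·…·T1 = [-7/25 -2/5 4; -24/25 11/5 3; 0 0 1]
T5·…·T1 = [416/425 -149/85 -77/17; 87/425 -118/85 36/17; 0 0 1]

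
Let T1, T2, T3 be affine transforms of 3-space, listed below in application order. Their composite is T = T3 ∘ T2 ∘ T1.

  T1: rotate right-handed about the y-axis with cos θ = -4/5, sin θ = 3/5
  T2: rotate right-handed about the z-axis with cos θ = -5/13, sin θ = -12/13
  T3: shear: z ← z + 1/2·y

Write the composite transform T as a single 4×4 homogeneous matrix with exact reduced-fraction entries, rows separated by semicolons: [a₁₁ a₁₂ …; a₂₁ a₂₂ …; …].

T1 = [-4/5 0 3/5 0; 0 1 0 0; -3/5 0 -4/5 0; 0 0 0 1]
T2·T1 = [4/13 12/13 -3/13 0; 48/65 -5/13 -36/65 0; -3/5 0 -4/5 0; 0 0 0 1]
T3·…·T1 = [4/13 12/13 -3/13 0; 48/65 -5/13 -36/65 0; -3/13 -5/26 -14/13 0; 0 0 0 1]

T = [4/13 12/13 -3/13 0; 48/65 -5/13 -36/65 0; -3/13 -5/26 -14/13 0; 0 0 0 1]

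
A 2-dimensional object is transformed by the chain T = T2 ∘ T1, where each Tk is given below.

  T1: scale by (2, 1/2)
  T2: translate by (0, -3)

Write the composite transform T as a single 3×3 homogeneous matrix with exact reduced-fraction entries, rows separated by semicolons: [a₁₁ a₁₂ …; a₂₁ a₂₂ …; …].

T = [2 0 0; 0 1/2 -3; 0 0 1]

T1 = [2 0 0; 0 1/2 0; 0 0 1]
T2·T1 = [2 0 0; 0 1/2 -3; 0 0 1]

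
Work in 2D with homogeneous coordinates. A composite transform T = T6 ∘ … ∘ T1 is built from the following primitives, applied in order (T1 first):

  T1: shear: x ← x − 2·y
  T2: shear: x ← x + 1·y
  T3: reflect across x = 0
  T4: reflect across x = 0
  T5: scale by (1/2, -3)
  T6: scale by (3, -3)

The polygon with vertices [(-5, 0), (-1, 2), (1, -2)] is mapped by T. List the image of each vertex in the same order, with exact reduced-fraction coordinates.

image vertices: (-15/2, 0), (-9/2, 18), (9/2, -18)

T1 shear: x ← x − 2·y: (-5, 0) → (-5, 0); (-1, 2) → (-5, 2); (1, -2) → (5, -2)
T2 shear: x ← x + 1·y: (-5, 0) → (-5, 0); (-5, 2) → (-3, 2); (5, -2) → (3, -2)
T3 reflect across x = 0: (-5, 0) → (5, 0); (-3, 2) → (3, 2); (3, -2) → (-3, -2)
T4 reflect across x = 0: (5, 0) → (-5, 0); (3, 2) → (-3, 2); (-3, -2) → (3, -2)
T5 scale by (1/2, -3): (-5, 0) → (-5/2, 0); (-3, 2) → (-3/2, -6); (3, -2) → (3/2, 6)
T6 scale by (3, -3): (-5/2, 0) → (-15/2, 0); (-3/2, -6) → (-9/2, 18); (3/2, 6) → (9/2, -18)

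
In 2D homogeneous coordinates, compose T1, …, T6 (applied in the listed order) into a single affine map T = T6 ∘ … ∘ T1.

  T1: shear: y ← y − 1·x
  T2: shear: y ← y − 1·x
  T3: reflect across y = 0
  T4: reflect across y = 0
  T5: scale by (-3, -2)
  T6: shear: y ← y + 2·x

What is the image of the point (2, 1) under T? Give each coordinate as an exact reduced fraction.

T(p) = (-6, -6)

T1 shear: y ← y − 1·x: (2, 1) → (2, -1)
T2 shear: y ← y − 1·x: (2, -1) → (2, -3)
T3 reflect across y = 0: (2, -3) → (2, 3)
T4 reflect across y = 0: (2, 3) → (2, -3)
T5 scale by (-3, -2): (2, -3) → (-6, 6)
T6 shear: y ← y + 2·x: (-6, 6) → (-6, -6)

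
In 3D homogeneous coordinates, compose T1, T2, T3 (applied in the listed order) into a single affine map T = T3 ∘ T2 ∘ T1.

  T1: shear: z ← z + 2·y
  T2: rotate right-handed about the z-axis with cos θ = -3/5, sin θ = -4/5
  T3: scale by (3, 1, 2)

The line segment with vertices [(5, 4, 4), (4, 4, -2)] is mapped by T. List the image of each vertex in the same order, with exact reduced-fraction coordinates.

image vertices: (3/5, -32/5, 24), (12/5, -28/5, 12)

T1 shear: z ← z + 2·y: (5, 4, 4) → (5, 4, 12); (4, 4, -2) → (4, 4, 6)
T2 rotate right-handed about the z-axis with cos θ = -3/5, sin θ = -4/5: (5, 4, 12) → (1/5, -32/5, 12); (4, 4, 6) → (4/5, -28/5, 6)
T3 scale by (3, 1, 2): (1/5, -32/5, 12) → (3/5, -32/5, 24); (4/5, -28/5, 6) → (12/5, -28/5, 12)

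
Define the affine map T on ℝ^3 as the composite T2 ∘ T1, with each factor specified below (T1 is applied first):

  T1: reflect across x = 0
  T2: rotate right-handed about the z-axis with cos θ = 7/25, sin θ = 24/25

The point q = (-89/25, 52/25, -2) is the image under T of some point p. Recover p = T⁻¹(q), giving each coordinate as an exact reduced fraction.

p = (-1, 4, -2)

T1 = [-1 0 0 0; 0 1 0 0; 0 0 1 0; 0 0 0 1]
T2·T1 = [-7/25 -24/25 0 0; -24/25 7/25 0 0; 0 0 1 0; 0 0 0 1]
det M = -1; M⁻¹ = [-7/25 -24/25 0 0; -24/25 7/25 0 0; 0 0 1 0; 0 0 0 1]
M⁻¹ · (-89/25, 52/25, -2)ᵀ = (-1, 4, -2)ᵀ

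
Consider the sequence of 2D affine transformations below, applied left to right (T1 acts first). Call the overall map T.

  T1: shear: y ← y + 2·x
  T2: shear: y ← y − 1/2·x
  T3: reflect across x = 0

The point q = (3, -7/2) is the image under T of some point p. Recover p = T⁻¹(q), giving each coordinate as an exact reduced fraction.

T1 = [1 0 0; 2 1 0; 0 0 1]
T2·T1 = [1 0 0; 3/2 1 0; 0 0 1]
T3·…·T1 = [-1 0 0; 3/2 1 0; 0 0 1]
det M = -1; M⁻¹ = [-1 0 0; 3/2 1 0; 0 0 1]
M⁻¹ · (3, -7/2)ᵀ = (-3, 1)ᵀ

p = (-3, 1)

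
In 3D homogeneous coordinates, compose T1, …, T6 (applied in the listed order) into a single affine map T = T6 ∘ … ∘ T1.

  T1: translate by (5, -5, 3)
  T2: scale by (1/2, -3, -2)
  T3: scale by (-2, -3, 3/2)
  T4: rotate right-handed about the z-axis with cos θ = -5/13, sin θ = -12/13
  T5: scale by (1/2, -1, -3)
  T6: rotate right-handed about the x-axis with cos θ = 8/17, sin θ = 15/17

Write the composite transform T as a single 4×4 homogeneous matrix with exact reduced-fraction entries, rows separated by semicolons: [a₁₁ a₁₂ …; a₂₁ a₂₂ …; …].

T1 = [1 0 0 5; 0 1 0 -5; 0 0 1 3; 0 0 0 1]
T2·T1 = [1/2 0 0 5/2; 0 -3 0 15; 0 0 -2 -6; 0 0 0 1]
T3·…·T1 = [-1 0 0 -5; 0 9 0 -45; 0 0 -3 -9; 0 0 0 1]
T4·…·T1 = [5/13 108/13 0 -515/13; 12/13 -45/13 0 285/13; 0 0 -3 -9; 0 0 0 1]
T5·…·T1 = [5/26 54/13 0 -515/26; -12/13 45/13 0 -285/13; 0 0 9 27; 0 0 0 1]
T6·…·T1 = [5/26 54/13 0 -515/26; -96/221 360/221 -135/17 -7545/221; -180/221 675/221 72/17 -1467/221; 0 0 0 1]

T = [5/26 54/13 0 -515/26; -96/221 360/221 -135/17 -7545/221; -180/221 675/221 72/17 -1467/221; 0 0 0 1]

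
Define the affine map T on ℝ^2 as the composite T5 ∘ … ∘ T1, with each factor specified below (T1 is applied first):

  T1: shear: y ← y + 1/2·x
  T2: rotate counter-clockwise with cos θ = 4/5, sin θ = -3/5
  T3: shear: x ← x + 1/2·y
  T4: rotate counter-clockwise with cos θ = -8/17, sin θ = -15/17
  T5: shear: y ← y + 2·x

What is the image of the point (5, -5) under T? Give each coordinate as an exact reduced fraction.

T(p) = (-75/17, -110/17)

T1 shear: y ← y + 1/2·x: (5, -5) → (5, -5/2)
T2 rotate counter-clockwise with cos θ = 4/5, sin θ = -3/5: (5, -5/2) → (5/2, -5)
T3 shear: x ← x + 1/2·y: (5/2, -5) → (0, -5)
T4 rotate counter-clockwise with cos θ = -8/17, sin θ = -15/17: (0, -5) → (-75/17, 40/17)
T5 shear: y ← y + 2·x: (-75/17, 40/17) → (-75/17, -110/17)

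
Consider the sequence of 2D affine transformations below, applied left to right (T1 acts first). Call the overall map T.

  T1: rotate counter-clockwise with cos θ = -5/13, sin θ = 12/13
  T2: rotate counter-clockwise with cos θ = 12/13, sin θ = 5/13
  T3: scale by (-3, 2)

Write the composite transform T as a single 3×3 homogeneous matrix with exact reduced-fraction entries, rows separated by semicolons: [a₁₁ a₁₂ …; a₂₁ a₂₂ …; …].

T1 = [-5/13 -12/13 0; 12/13 -5/13 0; 0 0 1]
T2·T1 = [-120/169 -119/169 0; 119/169 -120/169 0; 0 0 1]
T3·…·T1 = [360/169 357/169 0; 238/169 -240/169 0; 0 0 1]

T = [360/169 357/169 0; 238/169 -240/169 0; 0 0 1]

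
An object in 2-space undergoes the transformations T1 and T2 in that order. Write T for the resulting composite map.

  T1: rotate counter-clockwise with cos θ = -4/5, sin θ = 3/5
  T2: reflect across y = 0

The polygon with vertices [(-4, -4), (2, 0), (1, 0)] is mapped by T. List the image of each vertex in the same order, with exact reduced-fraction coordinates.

image vertices: (28/5, -4/5), (-8/5, -6/5), (-4/5, -3/5)

T1 rotate counter-clockwise with cos θ = -4/5, sin θ = 3/5: (-4, -4) → (28/5, 4/5); (2, 0) → (-8/5, 6/5); (1, 0) → (-4/5, 3/5)
T2 reflect across y = 0: (28/5, 4/5) → (28/5, -4/5); (-8/5, 6/5) → (-8/5, -6/5); (-4/5, 3/5) → (-4/5, -3/5)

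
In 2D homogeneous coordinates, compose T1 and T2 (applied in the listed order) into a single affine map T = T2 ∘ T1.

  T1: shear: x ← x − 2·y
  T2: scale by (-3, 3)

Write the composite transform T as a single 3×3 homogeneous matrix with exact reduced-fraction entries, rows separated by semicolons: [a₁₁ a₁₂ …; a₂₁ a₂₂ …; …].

T = [-3 6 0; 0 3 0; 0 0 1]

T1 = [1 -2 0; 0 1 0; 0 0 1]
T2·T1 = [-3 6 0; 0 3 0; 0 0 1]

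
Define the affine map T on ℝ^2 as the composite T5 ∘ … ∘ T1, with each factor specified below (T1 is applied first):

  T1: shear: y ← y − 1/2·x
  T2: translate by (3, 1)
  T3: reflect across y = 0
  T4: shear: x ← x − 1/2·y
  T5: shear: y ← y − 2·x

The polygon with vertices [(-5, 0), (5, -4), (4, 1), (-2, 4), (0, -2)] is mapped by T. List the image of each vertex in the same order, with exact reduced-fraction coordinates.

image vertices: (-1/4, -3), (21/4, -5), (7, -14), (4, -14), (5/2, -4)

T1 shear: y ← y − 1/2·x: (-5, 0) → (-5, 5/2); (5, -4) → (5, -13/2); (4, 1) → (4, -1); (-2, 4) → (-2, 5); (0, -2) → (0, -2)
T2 translate by (3, 1): (-5, 5/2) → (-2, 7/2); (5, -13/2) → (8, -11/2); (4, -1) → (7, 0); (-2, 5) → (1, 6); (0, -2) → (3, -1)
T3 reflect across y = 0: (-2, 7/2) → (-2, -7/2); (8, -11/2) → (8, 11/2); (7, 0) → (7, 0); (1, 6) → (1, -6); (3, -1) → (3, 1)
T4 shear: x ← x − 1/2·y: (-2, -7/2) → (-1/4, -7/2); (8, 11/2) → (21/4, 11/2); (7, 0) → (7, 0); (1, -6) → (4, -6); (3, 1) → (5/2, 1)
T5 shear: y ← y − 2·x: (-1/4, -7/2) → (-1/4, -3); (21/4, 11/2) → (21/4, -5); (7, 0) → (7, -14); (4, -6) → (4, -14); (5/2, 1) → (5/2, -4)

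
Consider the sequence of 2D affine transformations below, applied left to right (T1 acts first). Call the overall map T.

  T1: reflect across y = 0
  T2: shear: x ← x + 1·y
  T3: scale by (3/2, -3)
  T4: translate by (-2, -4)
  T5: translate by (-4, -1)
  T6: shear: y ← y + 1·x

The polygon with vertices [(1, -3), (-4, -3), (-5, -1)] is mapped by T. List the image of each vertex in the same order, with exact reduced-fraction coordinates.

image vertices: (0, -14), (-15/2, -43/2), (-12, -20)

T1 reflect across y = 0: (1, -3) → (1, 3); (-4, -3) → (-4, 3); (-5, -1) → (-5, 1)
T2 shear: x ← x + 1·y: (1, 3) → (4, 3); (-4, 3) → (-1, 3); (-5, 1) → (-4, 1)
T3 scale by (3/2, -3): (4, 3) → (6, -9); (-1, 3) → (-3/2, -9); (-4, 1) → (-6, -3)
T4 translate by (-2, -4): (6, -9) → (4, -13); (-3/2, -9) → (-7/2, -13); (-6, -3) → (-8, -7)
T5 translate by (-4, -1): (4, -13) → (0, -14); (-7/2, -13) → (-15/2, -14); (-8, -7) → (-12, -8)
T6 shear: y ← y + 1·x: (0, -14) → (0, -14); (-15/2, -14) → (-15/2, -43/2); (-12, -8) → (-12, -20)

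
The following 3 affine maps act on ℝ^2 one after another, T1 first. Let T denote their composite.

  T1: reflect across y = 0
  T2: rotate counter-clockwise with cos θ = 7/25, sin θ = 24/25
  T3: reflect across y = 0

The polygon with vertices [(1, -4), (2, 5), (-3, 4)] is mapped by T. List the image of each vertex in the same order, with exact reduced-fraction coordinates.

T1 reflect across y = 0: (1, -4) → (1, 4); (2, 5) → (2, -5); (-3, 4) → (-3, -4)
T2 rotate counter-clockwise with cos θ = 7/25, sin θ = 24/25: (1, 4) → (-89/25, 52/25); (2, -5) → (134/25, 13/25); (-3, -4) → (3, -4)
T3 reflect across y = 0: (-89/25, 52/25) → (-89/25, -52/25); (134/25, 13/25) → (134/25, -13/25); (3, -4) → (3, 4)

image vertices: (-89/25, -52/25), (134/25, -13/25), (3, 4)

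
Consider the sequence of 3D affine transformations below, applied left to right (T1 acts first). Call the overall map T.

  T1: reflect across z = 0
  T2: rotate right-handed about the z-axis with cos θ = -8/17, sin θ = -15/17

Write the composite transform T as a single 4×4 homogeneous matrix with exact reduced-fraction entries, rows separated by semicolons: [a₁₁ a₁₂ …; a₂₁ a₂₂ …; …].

T = [-8/17 15/17 0 0; -15/17 -8/17 0 0; 0 0 -1 0; 0 0 0 1]

T1 = [1 0 0 0; 0 1 0 0; 0 0 -1 0; 0 0 0 1]
T2·T1 = [-8/17 15/17 0 0; -15/17 -8/17 0 0; 0 0 -1 0; 0 0 0 1]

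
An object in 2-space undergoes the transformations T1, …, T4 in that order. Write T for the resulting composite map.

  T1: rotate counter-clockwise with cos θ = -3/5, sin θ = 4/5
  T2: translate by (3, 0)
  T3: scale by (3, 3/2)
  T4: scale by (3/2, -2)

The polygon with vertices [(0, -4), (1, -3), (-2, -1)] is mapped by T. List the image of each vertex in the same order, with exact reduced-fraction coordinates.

T1 rotate counter-clockwise with cos θ = -3/5, sin θ = 4/5: (0, -4) → (16/5, 12/5); (1, -3) → (9/5, 13/5); (-2, -1) → (2, -1)
T2 translate by (3, 0): (16/5, 12/5) → (31/5, 12/5); (9/5, 13/5) → (24/5, 13/5); (2, -1) → (5, -1)
T3 scale by (3, 3/2): (31/5, 12/5) → (93/5, 18/5); (24/5, 13/5) → (72/5, 39/10); (5, -1) → (15, -3/2)
T4 scale by (3/2, -2): (93/5, 18/5) → (279/10, -36/5); (72/5, 39/10) → (108/5, -39/5); (15, -3/2) → (45/2, 3)

image vertices: (279/10, -36/5), (108/5, -39/5), (45/2, 3)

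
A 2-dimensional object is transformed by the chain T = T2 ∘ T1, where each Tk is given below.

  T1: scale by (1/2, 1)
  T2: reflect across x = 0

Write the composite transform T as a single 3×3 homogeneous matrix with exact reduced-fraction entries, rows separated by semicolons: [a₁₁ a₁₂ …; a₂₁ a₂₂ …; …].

T = [-1/2 0 0; 0 1 0; 0 0 1]

T1 = [1/2 0 0; 0 1 0; 0 0 1]
T2·T1 = [-1/2 0 0; 0 1 0; 0 0 1]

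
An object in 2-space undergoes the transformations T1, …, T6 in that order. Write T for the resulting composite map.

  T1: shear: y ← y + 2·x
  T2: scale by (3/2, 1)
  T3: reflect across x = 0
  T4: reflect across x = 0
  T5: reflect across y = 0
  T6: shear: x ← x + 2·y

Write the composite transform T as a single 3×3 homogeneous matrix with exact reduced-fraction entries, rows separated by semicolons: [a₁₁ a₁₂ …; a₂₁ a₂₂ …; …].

T1 = [1 0 0; 2 1 0; 0 0 1]
T2·T1 = [3/2 0 0; 2 1 0; 0 0 1]
T3·…·T1 = [-3/2 0 0; 2 1 0; 0 0 1]
T4·…·T1 = [3/2 0 0; 2 1 0; 0 0 1]
T5·…·T1 = [3/2 0 0; -2 -1 0; 0 0 1]
T6·…·T1 = [-5/2 -2 0; -2 -1 0; 0 0 1]

T = [-5/2 -2 0; -2 -1 0; 0 0 1]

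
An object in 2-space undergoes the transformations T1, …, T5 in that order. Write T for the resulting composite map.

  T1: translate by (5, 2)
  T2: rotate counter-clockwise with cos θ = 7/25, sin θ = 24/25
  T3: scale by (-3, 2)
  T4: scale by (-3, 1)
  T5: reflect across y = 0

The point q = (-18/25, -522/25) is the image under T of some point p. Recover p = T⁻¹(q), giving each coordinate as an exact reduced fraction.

T1 = [1 0 5; 0 1 2; 0 0 1]
T2·T1 = [7/25 -24/25 -13/25; 24/25 7/25 134/25; 0 0 1]
T3·…·T1 = [-21/25 72/25 39/25; 48/25 14/25 268/25; 0 0 1]
T4·…·T1 = [63/25 -216/25 -117/25; 48/25 14/25 268/25; 0 0 1]
T5·…·T1 = [63/25 -216/25 -117/25; -48/25 -14/25 -268/25; 0 0 1]
det M = -18; M⁻¹ = [7/225 -12/25 -5; -8/75 -7/50 -2; 0 0 1]
M⁻¹ · (-18/25, -522/25)ᵀ = (5, 1)ᵀ

p = (5, 1)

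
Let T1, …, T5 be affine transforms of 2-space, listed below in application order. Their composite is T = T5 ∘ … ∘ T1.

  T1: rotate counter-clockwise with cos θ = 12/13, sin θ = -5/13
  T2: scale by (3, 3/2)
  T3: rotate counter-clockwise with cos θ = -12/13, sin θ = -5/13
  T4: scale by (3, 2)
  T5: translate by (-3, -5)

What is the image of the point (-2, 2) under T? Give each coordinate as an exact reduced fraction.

T(p) = (1770/169, -1649/169)

T1 rotate counter-clockwise with cos θ = 12/13, sin θ = -5/13: (-2, 2) → (-14/13, 34/13)
T2 scale by (3, 3/2): (-14/13, 34/13) → (-42/13, 51/13)
T3 rotate counter-clockwise with cos θ = -12/13, sin θ = -5/13: (-42/13, 51/13) → (759/169, -402/169)
T4 scale by (3, 2): (759/169, -402/169) → (2277/169, -804/169)
T5 translate by (-3, -5): (2277/169, -804/169) → (1770/169, -1649/169)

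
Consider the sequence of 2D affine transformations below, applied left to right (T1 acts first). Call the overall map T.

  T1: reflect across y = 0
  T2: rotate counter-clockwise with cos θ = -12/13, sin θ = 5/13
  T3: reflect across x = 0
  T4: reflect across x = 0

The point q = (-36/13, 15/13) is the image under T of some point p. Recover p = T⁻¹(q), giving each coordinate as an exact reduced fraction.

T1 = [1 0 0; 0 -1 0; 0 0 1]
T2·T1 = [-12/13 5/13 0; 5/13 12/13 0; 0 0 1]
T3·…·T1 = [12/13 -5/13 0; 5/13 12/13 0; 0 0 1]
T4·…·T1 = [-12/13 5/13 0; 5/13 12/13 0; 0 0 1]
det M = -1; M⁻¹ = [-12/13 5/13 0; 5/13 12/13 0; 0 0 1]
M⁻¹ · (-36/13, 15/13)ᵀ = (3, 0)ᵀ

p = (3, 0)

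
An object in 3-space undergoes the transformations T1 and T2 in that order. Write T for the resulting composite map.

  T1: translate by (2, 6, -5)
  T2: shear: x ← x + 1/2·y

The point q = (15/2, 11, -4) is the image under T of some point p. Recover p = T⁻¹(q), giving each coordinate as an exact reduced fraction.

T1 = [1 0 0 2; 0 1 0 6; 0 0 1 -5; 0 0 0 1]
T2·T1 = [1 1/2 0 5; 0 1 0 6; 0 0 1 -5; 0 0 0 1]
det M = 1; M⁻¹ = [1 -1/2 0 -2; 0 1 0 -6; 0 0 1 5; 0 0 0 1]
M⁻¹ · (15/2, 11, -4)ᵀ = (0, 5, 1)ᵀ

p = (0, 5, 1)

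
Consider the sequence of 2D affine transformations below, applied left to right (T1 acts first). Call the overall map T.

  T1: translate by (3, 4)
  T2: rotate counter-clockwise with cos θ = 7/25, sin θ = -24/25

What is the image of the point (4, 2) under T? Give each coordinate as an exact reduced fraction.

T(p) = (193/25, -126/25)

T1 translate by (3, 4): (4, 2) → (7, 6)
T2 rotate counter-clockwise with cos θ = 7/25, sin θ = -24/25: (7, 6) → (193/25, -126/25)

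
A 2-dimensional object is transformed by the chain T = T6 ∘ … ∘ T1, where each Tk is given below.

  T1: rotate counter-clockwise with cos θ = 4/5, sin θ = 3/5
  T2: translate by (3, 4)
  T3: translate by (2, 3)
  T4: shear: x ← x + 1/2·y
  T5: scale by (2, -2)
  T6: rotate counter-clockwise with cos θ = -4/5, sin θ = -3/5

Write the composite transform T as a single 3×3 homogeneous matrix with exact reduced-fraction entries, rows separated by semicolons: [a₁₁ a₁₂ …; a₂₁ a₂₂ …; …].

T = [-62/25 -16/25 -22; -9/25 38/25 1; 0 0 1]

T1 = [4/5 -3/5 0; 3/5 4/5 0; 0 0 1]
T2·T1 = [4/5 -3/5 3; 3/5 4/5 4; 0 0 1]
T3·…·T1 = [4/5 -3/5 5; 3/5 4/5 7; 0 0 1]
T4·…·T1 = [11/10 -1/5 17/2; 3/5 4/5 7; 0 0 1]
T5·…·T1 = [11/5 -2/5 17; -6/5 -8/5 -14; 0 0 1]
T6·…·T1 = [-62/25 -16/25 -22; -9/25 38/25 1; 0 0 1]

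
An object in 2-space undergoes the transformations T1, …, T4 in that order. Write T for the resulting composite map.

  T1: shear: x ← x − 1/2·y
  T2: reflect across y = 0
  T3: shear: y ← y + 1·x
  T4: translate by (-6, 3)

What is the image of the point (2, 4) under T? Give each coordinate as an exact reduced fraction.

T(p) = (-6, -1)

T1 shear: x ← x − 1/2·y: (2, 4) → (0, 4)
T2 reflect across y = 0: (0, 4) → (0, -4)
T3 shear: y ← y + 1·x: (0, -4) → (0, -4)
T4 translate by (-6, 3): (0, -4) → (-6, -1)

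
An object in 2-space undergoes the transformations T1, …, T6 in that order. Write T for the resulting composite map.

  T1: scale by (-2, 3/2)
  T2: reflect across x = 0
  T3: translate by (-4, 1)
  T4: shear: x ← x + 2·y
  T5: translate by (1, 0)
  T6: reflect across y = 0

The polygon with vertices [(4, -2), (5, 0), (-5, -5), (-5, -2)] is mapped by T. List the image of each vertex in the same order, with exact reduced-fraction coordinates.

image vertices: (1, 2), (9, -1), (-26, 13/2), (-17, 2)

T1 scale by (-2, 3/2): (4, -2) → (-8, -3); (5, 0) → (-10, 0); (-5, -5) → (10, -15/2); (-5, -2) → (10, -3)
T2 reflect across x = 0: (-8, -3) → (8, -3); (-10, 0) → (10, 0); (10, -15/2) → (-10, -15/2); (10, -3) → (-10, -3)
T3 translate by (-4, 1): (8, -3) → (4, -2); (10, 0) → (6, 1); (-10, -15/2) → (-14, -13/2); (-10, -3) → (-14, -2)
T4 shear: x ← x + 2·y: (4, -2) → (0, -2); (6, 1) → (8, 1); (-14, -13/2) → (-27, -13/2); (-14, -2) → (-18, -2)
T5 translate by (1, 0): (0, -2) → (1, -2); (8, 1) → (9, 1); (-27, -13/2) → (-26, -13/2); (-18, -2) → (-17, -2)
T6 reflect across y = 0: (1, -2) → (1, 2); (9, 1) → (9, -1); (-26, -13/2) → (-26, 13/2); (-17, -2) → (-17, 2)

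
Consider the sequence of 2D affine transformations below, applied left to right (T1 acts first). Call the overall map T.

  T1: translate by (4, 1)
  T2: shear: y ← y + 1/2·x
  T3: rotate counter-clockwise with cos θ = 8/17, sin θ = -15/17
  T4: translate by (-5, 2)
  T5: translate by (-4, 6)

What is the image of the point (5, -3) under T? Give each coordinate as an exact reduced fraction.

T(p) = (-87/34, 21/17)

T1 translate by (4, 1): (5, -3) → (9, -2)
T2 shear: y ← y + 1/2·x: (9, -2) → (9, 5/2)
T3 rotate counter-clockwise with cos θ = 8/17, sin θ = -15/17: (9, 5/2) → (219/34, -115/17)
T4 translate by (-5, 2): (219/34, -115/17) → (49/34, -81/17)
T5 translate by (-4, 6): (49/34, -81/17) → (-87/34, 21/17)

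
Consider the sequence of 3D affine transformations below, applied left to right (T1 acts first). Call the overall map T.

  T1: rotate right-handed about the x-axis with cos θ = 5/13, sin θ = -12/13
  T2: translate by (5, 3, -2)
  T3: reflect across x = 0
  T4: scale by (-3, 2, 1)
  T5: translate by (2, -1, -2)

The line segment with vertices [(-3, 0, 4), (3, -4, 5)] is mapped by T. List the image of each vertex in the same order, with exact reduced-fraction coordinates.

image vertices: (8, 161/13, -32/13), (26, 145/13, 21/13)

T1 rotate right-handed about the x-axis with cos θ = 5/13, sin θ = -12/13: (-3, 0, 4) → (-3, 48/13, 20/13); (3, -4, 5) → (3, 40/13, 73/13)
T2 translate by (5, 3, -2): (-3, 48/13, 20/13) → (2, 87/13, -6/13); (3, 40/13, 73/13) → (8, 79/13, 47/13)
T3 reflect across x = 0: (2, 87/13, -6/13) → (-2, 87/13, -6/13); (8, 79/13, 47/13) → (-8, 79/13, 47/13)
T4 scale by (-3, 2, 1): (-2, 87/13, -6/13) → (6, 174/13, -6/13); (-8, 79/13, 47/13) → (24, 158/13, 47/13)
T5 translate by (2, -1, -2): (6, 174/13, -6/13) → (8, 161/13, -32/13); (24, 158/13, 47/13) → (26, 145/13, 21/13)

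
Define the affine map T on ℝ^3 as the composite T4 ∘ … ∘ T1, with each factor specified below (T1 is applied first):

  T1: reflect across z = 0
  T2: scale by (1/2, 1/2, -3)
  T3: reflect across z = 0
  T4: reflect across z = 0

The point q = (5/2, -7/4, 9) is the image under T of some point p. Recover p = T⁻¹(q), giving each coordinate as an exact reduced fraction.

T1 = [1 0 0 0; 0 1 0 0; 0 0 -1 0; 0 0 0 1]
T2·T1 = [1/2 0 0 0; 0 1/2 0 0; 0 0 3 0; 0 0 0 1]
T3·…·T1 = [1/2 0 0 0; 0 1/2 0 0; 0 0 -3 0; 0 0 0 1]
T4·…·T1 = [1/2 0 0 0; 0 1/2 0 0; 0 0 3 0; 0 0 0 1]
det M = 3/4; M⁻¹ = [2 0 0 0; 0 2 0 0; 0 0 1/3 0; 0 0 0 1]
M⁻¹ · (5/2, -7/4, 9)ᵀ = (5, -7/2, 3)ᵀ

p = (5, -7/2, 3)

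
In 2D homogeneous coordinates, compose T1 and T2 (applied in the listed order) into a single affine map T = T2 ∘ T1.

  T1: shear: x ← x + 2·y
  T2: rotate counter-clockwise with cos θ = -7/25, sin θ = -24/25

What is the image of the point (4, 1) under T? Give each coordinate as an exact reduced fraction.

T1 shear: x ← x + 2·y: (4, 1) → (6, 1)
T2 rotate counter-clockwise with cos θ = -7/25, sin θ = -24/25: (6, 1) → (-18/25, -151/25)

T(p) = (-18/25, -151/25)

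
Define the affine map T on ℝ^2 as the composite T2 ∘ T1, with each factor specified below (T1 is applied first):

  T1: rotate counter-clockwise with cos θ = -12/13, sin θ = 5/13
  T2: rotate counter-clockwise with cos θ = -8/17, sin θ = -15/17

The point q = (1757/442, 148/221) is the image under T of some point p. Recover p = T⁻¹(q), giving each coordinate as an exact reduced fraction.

T1 = [-12/13 -5/13 0; 5/13 -12/13 0; 0 0 1]
T2·T1 = [171/221 -140/221 0; 140/221 171/221 0; 0 0 1]
det M = 1; M⁻¹ = [171/221 140/221 0; -140/221 171/221 0; 0 0 1]
M⁻¹ · (1757/442, 148/221)ᵀ = (7/2, -2)ᵀ

p = (7/2, -2)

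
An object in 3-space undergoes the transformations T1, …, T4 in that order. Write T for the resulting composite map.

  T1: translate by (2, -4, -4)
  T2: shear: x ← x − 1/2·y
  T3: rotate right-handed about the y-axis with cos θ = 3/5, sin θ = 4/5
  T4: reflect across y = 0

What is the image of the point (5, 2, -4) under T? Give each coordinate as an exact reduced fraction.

T1 translate by (2, -4, -4): (5, 2, -4) → (7, -2, -8)
T2 shear: x ← x − 1/2·y: (7, -2, -8) → (8, -2, -8)
T3 rotate right-handed about the y-axis with cos θ = 3/5, sin θ = 4/5: (8, -2, -8) → (-8/5, -2, -56/5)
T4 reflect across y = 0: (-8/5, -2, -56/5) → (-8/5, 2, -56/5)

T(p) = (-8/5, 2, -56/5)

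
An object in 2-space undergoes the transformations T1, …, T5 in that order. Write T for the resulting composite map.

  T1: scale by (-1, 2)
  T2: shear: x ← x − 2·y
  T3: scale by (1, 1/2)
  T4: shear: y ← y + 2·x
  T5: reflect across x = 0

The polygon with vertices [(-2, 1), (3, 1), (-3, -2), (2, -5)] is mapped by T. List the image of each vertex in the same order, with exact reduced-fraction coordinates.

T1 scale by (-1, 2): (-2, 1) → (2, 2); (3, 1) → (-3, 2); (-3, -2) → (3, -4); (2, -5) → (-2, -10)
T2 shear: x ← x − 2·y: (2, 2) → (-2, 2); (-3, 2) → (-7, 2); (3, -4) → (11, -4); (-2, -10) → (18, -10)
T3 scale by (1, 1/2): (-2, 2) → (-2, 1); (-7, 2) → (-7, 1); (11, -4) → (11, -2); (18, -10) → (18, -5)
T4 shear: y ← y + 2·x: (-2, 1) → (-2, -3); (-7, 1) → (-7, -13); (11, -2) → (11, 20); (18, -5) → (18, 31)
T5 reflect across x = 0: (-2, -3) → (2, -3); (-7, -13) → (7, -13); (11, 20) → (-11, 20); (18, 31) → (-18, 31)

image vertices: (2, -3), (7, -13), (-11, 20), (-18, 31)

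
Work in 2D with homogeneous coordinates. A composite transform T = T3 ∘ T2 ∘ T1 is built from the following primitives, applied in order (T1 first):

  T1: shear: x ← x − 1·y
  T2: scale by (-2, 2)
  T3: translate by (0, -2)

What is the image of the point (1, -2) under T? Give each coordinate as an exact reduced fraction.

T(p) = (-6, -6)

T1 shear: x ← x − 1·y: (1, -2) → (3, -2)
T2 scale by (-2, 2): (3, -2) → (-6, -4)
T3 translate by (0, -2): (-6, -4) → (-6, -6)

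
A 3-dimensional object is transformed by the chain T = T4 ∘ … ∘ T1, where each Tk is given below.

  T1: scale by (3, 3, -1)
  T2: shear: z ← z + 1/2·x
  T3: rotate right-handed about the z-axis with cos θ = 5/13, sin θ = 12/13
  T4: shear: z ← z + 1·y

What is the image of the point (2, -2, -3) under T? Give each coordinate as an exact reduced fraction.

T(p) = (102/13, 42/13, 120/13)

T1 scale by (3, 3, -1): (2, -2, -3) → (6, -6, 3)
T2 shear: z ← z + 1/2·x: (6, -6, 3) → (6, -6, 6)
T3 rotate right-handed about the z-axis with cos θ = 5/13, sin θ = 12/13: (6, -6, 6) → (102/13, 42/13, 6)
T4 shear: z ← z + 1·y: (102/13, 42/13, 6) → (102/13, 42/13, 120/13)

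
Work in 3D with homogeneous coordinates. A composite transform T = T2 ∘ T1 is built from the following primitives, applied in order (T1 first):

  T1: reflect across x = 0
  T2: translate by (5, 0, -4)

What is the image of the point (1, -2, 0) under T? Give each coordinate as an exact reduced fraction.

T1 reflect across x = 0: (1, -2, 0) → (-1, -2, 0)
T2 translate by (5, 0, -4): (-1, -2, 0) → (4, -2, -4)

T(p) = (4, -2, -4)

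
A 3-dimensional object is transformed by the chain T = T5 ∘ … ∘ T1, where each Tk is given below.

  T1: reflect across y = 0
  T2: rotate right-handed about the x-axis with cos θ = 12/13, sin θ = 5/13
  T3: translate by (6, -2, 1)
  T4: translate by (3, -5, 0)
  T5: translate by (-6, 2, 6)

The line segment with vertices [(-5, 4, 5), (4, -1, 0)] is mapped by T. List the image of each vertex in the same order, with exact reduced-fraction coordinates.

T1 reflect across y = 0: (-5, 4, 5) → (-5, -4, 5); (4, -1, 0) → (4, 1, 0)
T2 rotate right-handed about the x-axis with cos θ = 12/13, sin θ = 5/13: (-5, -4, 5) → (-5, -73/13, 40/13); (4, 1, 0) → (4, 12/13, 5/13)
T3 translate by (6, -2, 1): (-5, -73/13, 40/13) → (1, -99/13, 53/13); (4, 12/13, 5/13) → (10, -14/13, 18/13)
T4 translate by (3, -5, 0): (1, -99/13, 53/13) → (4, -164/13, 53/13); (10, -14/13, 18/13) → (13, -79/13, 18/13)
T5 translate by (-6, 2, 6): (4, -164/13, 53/13) → (-2, -138/13, 131/13); (13, -79/13, 18/13) → (7, -53/13, 96/13)

image vertices: (-2, -138/13, 131/13), (7, -53/13, 96/13)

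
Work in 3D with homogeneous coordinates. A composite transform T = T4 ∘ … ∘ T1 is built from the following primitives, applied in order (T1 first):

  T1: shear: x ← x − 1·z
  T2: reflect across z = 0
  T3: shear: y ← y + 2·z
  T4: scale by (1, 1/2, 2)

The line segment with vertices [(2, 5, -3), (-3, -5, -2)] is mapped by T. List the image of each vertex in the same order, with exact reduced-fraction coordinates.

T1 shear: x ← x − 1·z: (2, 5, -3) → (5, 5, -3); (-3, -5, -2) → (-1, -5, -2)
T2 reflect across z = 0: (5, 5, -3) → (5, 5, 3); (-1, -5, -2) → (-1, -5, 2)
T3 shear: y ← y + 2·z: (5, 5, 3) → (5, 11, 3); (-1, -5, 2) → (-1, -1, 2)
T4 scale by (1, 1/2, 2): (5, 11, 3) → (5, 11/2, 6); (-1, -1, 2) → (-1, -1/2, 4)

image vertices: (5, 11/2, 6), (-1, -1/2, 4)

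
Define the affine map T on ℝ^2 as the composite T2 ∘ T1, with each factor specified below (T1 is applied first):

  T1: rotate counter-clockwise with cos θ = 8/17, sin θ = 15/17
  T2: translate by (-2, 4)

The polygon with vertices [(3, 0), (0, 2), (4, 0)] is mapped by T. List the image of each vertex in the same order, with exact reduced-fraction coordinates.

image vertices: (-10/17, 113/17), (-64/17, 84/17), (-2/17, 128/17)

T1 rotate counter-clockwise with cos θ = 8/17, sin θ = 15/17: (3, 0) → (24/17, 45/17); (0, 2) → (-30/17, 16/17); (4, 0) → (32/17, 60/17)
T2 translate by (-2, 4): (24/17, 45/17) → (-10/17, 113/17); (-30/17, 16/17) → (-64/17, 84/17); (32/17, 60/17) → (-2/17, 128/17)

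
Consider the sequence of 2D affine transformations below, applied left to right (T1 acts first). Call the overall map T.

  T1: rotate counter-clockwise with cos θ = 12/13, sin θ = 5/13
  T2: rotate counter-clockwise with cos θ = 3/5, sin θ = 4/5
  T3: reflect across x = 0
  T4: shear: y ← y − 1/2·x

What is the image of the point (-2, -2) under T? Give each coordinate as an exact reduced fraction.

T(p) = (-94/65, -111/65)

T1 rotate counter-clockwise with cos θ = 12/13, sin θ = 5/13: (-2, -2) → (-14/13, -34/13)
T2 rotate counter-clockwise with cos θ = 3/5, sin θ = 4/5: (-14/13, -34/13) → (94/65, -158/65)
T3 reflect across x = 0: (94/65, -158/65) → (-94/65, -158/65)
T4 shear: y ← y − 1/2·x: (-94/65, -158/65) → (-94/65, -111/65)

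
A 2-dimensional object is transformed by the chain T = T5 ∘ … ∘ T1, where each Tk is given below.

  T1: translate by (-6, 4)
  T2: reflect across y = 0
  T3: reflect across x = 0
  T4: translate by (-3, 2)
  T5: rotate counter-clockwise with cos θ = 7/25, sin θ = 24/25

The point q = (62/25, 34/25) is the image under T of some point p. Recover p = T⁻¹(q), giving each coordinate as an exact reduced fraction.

p = (1, 0)

T1 = [1 0 -6; 0 1 4; 0 0 1]
T2·T1 = [1 0 -6; 0 -1 -4; 0 0 1]
T3·…·T1 = [-1 0 6; 0 -1 -4; 0 0 1]
T4·…·T1 = [-1 0 3; 0 -1 -2; 0 0 1]
T5·…·T1 = [-7/25 24/25 69/25; -24/25 -7/25 58/25; 0 0 1]
det M = 1; M⁻¹ = [-7/25 -24/25 3; 24/25 -7/25 -2; 0 0 1]
M⁻¹ · (62/25, 34/25)ᵀ = (1, 0)ᵀ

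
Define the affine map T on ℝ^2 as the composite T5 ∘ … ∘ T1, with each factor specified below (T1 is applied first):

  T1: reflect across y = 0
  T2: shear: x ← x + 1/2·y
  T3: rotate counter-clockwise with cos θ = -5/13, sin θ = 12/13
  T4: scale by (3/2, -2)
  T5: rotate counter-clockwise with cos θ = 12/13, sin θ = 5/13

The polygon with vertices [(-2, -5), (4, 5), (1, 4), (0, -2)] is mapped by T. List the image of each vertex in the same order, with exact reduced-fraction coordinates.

T1 reflect across y = 0: (-2, -5) → (-2, 5); (4, 5) → (4, -5); (1, 4) → (1, -4); (0, -2) → (0, 2)
T2 shear: x ← x + 1/2·y: (-2, 5) → (1/2, 5); (4, -5) → (3/2, -5); (1, -4) → (-1, -4); (0, 2) → (1, 2)
T3 rotate counter-clockwise with cos θ = -5/13, sin θ = 12/13: (1/2, 5) → (-125/26, -19/13); (3/2, -5) → (105/26, 43/13); (-1, -4) → (53/13, 8/13); (1, 2) → (-29/13, 2/13)
T4 scale by (3/2, -2): (-125/26, -19/13) → (-375/52, 38/13); (105/26, 43/13) → (315/52, -86/13); (53/13, 8/13) → (159/26, -16/13); (-29/13, 2/13) → (-87/26, -4/13)
T5 rotate counter-clockwise with cos θ = 12/13, sin θ = 5/13: (-375/52, 38/13) → (-1315/169, -51/676); (315/52, -86/13) → (1375/169, -2553/676); (159/26, -16/13) → (1034/169, 411/338); (-87/26, -4/13) → (-502/169, -531/338)

image vertices: (-1315/169, -51/676), (1375/169, -2553/676), (1034/169, 411/338), (-502/169, -531/338)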